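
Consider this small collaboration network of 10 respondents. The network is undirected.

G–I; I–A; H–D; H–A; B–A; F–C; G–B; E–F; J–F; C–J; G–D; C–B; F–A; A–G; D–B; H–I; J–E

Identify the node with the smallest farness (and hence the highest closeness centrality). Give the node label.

Farness (sum of distances to all others) for each node — A:13, B:15, C:17, D:19, E:22, F:15, G:16, H:18, I:18, J:19.
The smallest farness is 13, for A, so A has the highest closeness.

A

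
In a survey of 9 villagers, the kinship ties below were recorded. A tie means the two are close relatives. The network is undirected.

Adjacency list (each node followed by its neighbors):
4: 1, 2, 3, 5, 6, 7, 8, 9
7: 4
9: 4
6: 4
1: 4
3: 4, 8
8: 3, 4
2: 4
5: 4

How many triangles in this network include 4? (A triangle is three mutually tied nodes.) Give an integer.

1

4's neighbors: 1, 2, 3, 5, 6, 7, 8, and 9.
Neighbor pairs that are themselves tied: 4–3–8. Each forms one triangle with 4, for 1 in total.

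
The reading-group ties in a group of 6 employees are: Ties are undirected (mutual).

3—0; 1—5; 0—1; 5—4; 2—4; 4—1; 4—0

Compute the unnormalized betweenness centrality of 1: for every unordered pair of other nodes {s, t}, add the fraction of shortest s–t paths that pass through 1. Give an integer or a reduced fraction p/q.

1

Pairs whose geodesics pass through 1 — 0–5: 1/2; 3–5: 1/2.
All other pairs contribute 0.
Summing the contributions gives betweenness(1) = 1.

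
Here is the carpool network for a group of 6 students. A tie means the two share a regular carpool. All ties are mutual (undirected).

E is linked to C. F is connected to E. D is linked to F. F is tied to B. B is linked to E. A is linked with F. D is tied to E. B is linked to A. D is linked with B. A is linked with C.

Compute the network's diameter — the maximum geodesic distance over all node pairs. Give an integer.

Eccentricity of each node (its greatest distance to any other): A:2, B:2, C:2, D:2, E:2, F:2.
The maximum eccentricity is 2, realized for instance by the pair A–E via A – F – E. So the diameter is 2.

2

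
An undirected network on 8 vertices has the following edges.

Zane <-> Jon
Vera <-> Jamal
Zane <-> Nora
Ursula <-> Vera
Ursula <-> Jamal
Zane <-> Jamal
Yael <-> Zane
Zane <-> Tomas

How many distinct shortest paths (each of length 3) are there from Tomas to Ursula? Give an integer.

The shortest distance is 3, and the only length-3 path is Tomas–Zane–Jamal–Ursula. So there is exactly 1 shortest path.

1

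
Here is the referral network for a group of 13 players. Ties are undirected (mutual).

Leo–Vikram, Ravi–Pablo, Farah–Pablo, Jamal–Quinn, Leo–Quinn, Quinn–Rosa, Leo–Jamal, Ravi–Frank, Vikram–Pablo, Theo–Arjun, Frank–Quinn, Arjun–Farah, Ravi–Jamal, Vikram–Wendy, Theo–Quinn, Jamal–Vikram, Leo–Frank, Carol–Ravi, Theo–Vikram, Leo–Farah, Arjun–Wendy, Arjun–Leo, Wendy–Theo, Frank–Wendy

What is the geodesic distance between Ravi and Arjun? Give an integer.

3

One shortest route is Ravi – Frank – Wendy – Arjun, which uses 3 edges, and at distance 2 from Ravi we only reach {Farah, Leo, Quinn, Vikram, Wendy}, which does not include Arjun. So d(Ravi,Arjun) = 3.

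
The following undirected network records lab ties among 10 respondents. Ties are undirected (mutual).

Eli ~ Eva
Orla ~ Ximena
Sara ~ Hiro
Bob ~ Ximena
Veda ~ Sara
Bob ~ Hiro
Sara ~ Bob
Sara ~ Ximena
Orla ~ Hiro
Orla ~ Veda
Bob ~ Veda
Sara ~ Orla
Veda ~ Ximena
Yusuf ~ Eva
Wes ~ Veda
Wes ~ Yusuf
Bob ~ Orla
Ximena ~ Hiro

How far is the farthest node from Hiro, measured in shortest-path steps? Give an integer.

Distances from Hiro: Bob:1, Eli:6, Eva:5, Orla:1, Sara:1, Veda:2, Wes:3, Ximena:1, Yusuf:4.
The largest is 6 (to Eli), so the eccentricity of Hiro is 6.

6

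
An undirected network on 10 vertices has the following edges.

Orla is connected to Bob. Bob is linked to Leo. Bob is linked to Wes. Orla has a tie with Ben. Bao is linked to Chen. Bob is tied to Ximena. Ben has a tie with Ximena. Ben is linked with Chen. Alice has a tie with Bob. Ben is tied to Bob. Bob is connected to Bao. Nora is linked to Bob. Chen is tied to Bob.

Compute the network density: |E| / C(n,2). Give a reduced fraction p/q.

There are 13 edges and 10 nodes, so the maximum possible is C(10,2) = 45.
Density = 13/45.

13/45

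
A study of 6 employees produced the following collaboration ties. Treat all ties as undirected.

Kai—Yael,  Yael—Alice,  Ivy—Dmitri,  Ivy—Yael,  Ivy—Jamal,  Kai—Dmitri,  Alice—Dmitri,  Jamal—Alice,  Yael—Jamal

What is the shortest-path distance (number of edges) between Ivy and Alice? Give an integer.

One shortest route is Ivy – Dmitri – Alice, which uses 2 edges, and Ivy and Alice are not directly tied, so nothing shorter exists. So d(Ivy,Alice) = 2.

2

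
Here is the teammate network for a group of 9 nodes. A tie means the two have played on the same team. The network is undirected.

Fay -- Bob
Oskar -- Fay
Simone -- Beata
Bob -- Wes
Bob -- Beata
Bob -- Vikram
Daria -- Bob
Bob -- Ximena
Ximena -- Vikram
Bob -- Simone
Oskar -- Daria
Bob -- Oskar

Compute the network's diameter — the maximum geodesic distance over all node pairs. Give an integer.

2

Eccentricity of each node (its greatest distance to any other): Beata:2, Bob:1, Daria:2, Fay:2, Oskar:2, Simone:2, Vikram:2, Wes:2, Ximena:2.
The maximum eccentricity is 2, realized for instance by the pair Beata–Ximena via Beata – Bob – Ximena. So the diameter is 2.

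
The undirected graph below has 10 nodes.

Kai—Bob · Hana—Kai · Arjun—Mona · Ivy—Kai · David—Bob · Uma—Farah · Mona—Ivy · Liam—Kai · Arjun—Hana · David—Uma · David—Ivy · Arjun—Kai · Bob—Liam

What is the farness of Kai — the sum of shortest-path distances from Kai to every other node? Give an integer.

16

Distances from Kai: Arjun:1, Bob:1, David:2, Farah:4, Hana:1, Ivy:1, Liam:1, Mona:2, Uma:3.
Sum = 1 + 1 + 2 + 4 + 1 + 1 + 1 + 2 + 3 = 16.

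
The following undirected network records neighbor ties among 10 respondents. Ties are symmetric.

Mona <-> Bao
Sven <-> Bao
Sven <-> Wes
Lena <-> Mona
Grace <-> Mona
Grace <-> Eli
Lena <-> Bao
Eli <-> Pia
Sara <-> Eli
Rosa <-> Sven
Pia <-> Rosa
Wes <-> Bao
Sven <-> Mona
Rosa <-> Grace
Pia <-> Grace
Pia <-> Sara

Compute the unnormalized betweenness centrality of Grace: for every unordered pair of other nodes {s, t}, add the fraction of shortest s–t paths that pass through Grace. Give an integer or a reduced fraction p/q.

131/12

Pairs whose geodesics pass through Grace — Lena–Pia: 1; Lena–Sara: 2/2; Lena–Eli: 1; Lena–Rosa: 1/3; Bao–Pia: 1/2; Bao–Sara: 2/3; Bao–Eli: 1; Mona–Pia: 1; Mona–Sara: 2/2; Mona–Eli: 1; Mona–Rosa: 1/2; Sven–Eli: 2/3; Wes–Eli: 3/4; Eli–Rosa: 1/2.
All other pairs contribute 0.
Summing the contributions gives betweenness(Grace) = 131/12.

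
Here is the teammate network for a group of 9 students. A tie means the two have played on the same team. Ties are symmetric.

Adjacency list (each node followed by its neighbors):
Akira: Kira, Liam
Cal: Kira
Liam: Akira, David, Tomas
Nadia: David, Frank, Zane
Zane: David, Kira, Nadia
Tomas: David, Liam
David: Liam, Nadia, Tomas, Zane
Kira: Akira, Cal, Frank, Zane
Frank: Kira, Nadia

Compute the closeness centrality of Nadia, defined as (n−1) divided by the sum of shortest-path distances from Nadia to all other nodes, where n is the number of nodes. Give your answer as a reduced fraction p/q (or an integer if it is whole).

Distances from Nadia: Akira:3, Cal:3, David:1, Frank:1, Kira:2, Liam:2, Tomas:2, Zane:1. Sum = 15.
n = 9, so closeness = 8/15.

8/15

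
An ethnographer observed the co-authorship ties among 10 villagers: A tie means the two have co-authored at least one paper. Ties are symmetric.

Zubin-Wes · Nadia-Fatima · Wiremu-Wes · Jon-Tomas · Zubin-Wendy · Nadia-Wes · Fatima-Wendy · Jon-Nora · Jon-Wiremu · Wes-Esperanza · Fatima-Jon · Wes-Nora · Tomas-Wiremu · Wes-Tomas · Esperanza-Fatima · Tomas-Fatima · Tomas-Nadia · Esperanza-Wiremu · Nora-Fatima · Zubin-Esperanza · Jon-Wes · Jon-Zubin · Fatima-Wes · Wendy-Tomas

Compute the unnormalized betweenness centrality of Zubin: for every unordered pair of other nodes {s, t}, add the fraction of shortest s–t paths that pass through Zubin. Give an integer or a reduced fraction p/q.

Pairs whose geodesics pass through Zubin — Wendy–Jon: 1/3; Wendy–Esperanza: 1/2; Wendy–Wes: 1/3; Jon–Esperanza: 1/4.
All other pairs contribute 0.
Summing the contributions gives betweenness(Zubin) = 17/12.

17/12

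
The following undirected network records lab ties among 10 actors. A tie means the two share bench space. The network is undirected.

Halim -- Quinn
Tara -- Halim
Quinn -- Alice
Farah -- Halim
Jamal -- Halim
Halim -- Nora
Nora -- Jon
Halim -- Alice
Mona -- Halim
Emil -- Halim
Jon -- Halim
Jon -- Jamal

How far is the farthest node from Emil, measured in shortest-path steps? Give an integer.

Distances from Emil: Alice:2, Farah:2, Halim:1, Jamal:2, Jon:2, Mona:2, Nora:2, Quinn:2, Tara:2.
The largest is 2 (to Farah, Mona, Jon, Jamal, Tara, Nora, Alice, and Quinn), so the eccentricity of Emil is 2.

2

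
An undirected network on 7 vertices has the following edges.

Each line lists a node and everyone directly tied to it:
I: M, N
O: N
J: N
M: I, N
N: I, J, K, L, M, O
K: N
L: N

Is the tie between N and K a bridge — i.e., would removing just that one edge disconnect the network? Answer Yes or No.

Yes

Without the N–K edge there is no alternate route between N and K, so the network disconnects. It is a bridge.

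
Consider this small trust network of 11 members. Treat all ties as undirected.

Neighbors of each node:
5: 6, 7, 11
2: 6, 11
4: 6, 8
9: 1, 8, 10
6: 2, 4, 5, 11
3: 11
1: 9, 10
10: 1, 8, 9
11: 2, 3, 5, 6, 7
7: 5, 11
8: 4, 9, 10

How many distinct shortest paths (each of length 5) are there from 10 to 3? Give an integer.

1

The shortest distance is 5, and the only length-5 path is 10–8–4–6–11–3. So there is exactly 1 shortest path.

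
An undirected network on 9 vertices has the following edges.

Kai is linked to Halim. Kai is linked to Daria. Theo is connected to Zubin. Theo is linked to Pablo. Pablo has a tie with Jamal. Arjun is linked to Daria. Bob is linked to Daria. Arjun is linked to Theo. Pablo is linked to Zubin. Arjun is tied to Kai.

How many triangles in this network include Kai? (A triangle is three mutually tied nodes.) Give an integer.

Kai's neighbors: Arjun, Daria, and Halim.
Neighbor pairs that are themselves tied: Kai–Arjun–Daria. Each forms one triangle with Kai, for 1 in total.

1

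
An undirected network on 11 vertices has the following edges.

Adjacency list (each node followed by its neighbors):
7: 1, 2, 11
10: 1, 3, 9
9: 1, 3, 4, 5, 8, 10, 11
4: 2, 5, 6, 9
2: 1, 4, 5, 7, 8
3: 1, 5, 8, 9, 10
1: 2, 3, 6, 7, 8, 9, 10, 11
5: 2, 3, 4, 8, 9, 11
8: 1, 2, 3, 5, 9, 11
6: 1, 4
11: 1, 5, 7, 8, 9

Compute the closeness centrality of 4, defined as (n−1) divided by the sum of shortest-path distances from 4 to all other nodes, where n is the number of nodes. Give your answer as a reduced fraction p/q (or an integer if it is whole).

5/8

Distances from 4: 1:2, 2:1, 3:2, 5:1, 6:1, 7:2, 8:2, 9:1, 10:2, 11:2. Sum = 16.
n = 11, so closeness = 10/16 = 5/8.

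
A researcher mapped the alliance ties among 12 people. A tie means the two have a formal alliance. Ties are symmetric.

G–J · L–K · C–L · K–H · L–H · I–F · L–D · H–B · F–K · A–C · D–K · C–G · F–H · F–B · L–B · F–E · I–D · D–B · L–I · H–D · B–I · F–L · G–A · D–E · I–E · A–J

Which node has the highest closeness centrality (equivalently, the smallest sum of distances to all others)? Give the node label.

Farness (sum of distances to all others) for each node — A:27, B:21, C:20, D:20, E:27, F:20, G:27, H:21, I:21, J:36, K:22, L:16.
The smallest farness is 16, for L, so L has the highest closeness.

L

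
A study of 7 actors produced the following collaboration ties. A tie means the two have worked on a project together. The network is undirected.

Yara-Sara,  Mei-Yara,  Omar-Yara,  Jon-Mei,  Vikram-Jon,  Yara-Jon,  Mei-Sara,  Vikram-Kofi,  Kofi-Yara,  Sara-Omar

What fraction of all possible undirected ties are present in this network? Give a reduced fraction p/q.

10/21

There are 10 edges and 7 nodes, so the maximum possible is C(7,2) = 21.
Density = 10/21.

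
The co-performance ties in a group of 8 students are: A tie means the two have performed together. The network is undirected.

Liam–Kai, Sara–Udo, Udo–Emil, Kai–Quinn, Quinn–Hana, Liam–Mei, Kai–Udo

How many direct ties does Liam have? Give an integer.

2

Liam is directly tied to Kai and Mei. That is 2 neighbors, so the degree of Liam is 2.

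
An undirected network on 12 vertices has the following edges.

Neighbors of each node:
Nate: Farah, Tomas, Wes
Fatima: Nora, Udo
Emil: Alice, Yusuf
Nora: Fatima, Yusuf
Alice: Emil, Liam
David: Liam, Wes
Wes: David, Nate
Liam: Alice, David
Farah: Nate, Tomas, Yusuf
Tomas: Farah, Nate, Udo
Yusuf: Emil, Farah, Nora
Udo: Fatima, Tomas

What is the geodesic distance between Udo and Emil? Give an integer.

One shortest route is Udo – Tomas – Farah – Yusuf – Emil, which uses 4 edges, and at distance 3 from Udo we only reach {Wes, Yusuf}, which does not include Emil. So d(Udo,Emil) = 4.

4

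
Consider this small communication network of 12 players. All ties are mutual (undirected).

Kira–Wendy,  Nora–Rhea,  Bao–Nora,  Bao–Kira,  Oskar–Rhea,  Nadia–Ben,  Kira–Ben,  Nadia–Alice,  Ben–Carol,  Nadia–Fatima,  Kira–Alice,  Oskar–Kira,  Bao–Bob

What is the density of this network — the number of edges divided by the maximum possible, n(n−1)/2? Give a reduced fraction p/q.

13/66

There are 13 edges and 12 nodes, so the maximum possible is C(12,2) = 66.
Density = 13/66.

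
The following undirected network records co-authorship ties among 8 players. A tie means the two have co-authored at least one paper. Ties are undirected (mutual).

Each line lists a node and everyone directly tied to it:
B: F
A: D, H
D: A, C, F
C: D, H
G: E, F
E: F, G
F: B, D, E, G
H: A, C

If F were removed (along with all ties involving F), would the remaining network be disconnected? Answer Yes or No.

Yes

Removing F leaves {E and G} with no path to {A, C, D, and H}, so the network splits into 3 components. F is a cut vertex.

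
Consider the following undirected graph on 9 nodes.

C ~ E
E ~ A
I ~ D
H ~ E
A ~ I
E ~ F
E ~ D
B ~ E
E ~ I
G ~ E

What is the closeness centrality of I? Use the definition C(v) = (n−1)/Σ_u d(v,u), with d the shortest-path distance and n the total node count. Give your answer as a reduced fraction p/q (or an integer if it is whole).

8/13

Distances from I: A:1, B:2, C:2, D:1, E:1, F:2, G:2, H:2. Sum = 13.
n = 9, so closeness = 8/13.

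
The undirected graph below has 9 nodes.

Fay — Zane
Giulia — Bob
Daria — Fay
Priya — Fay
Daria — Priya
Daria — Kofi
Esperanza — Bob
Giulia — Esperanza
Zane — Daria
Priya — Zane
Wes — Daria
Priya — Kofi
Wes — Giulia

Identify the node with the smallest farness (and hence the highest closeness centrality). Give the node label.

Farness (sum of distances to all others) for each node — Bob:23, Daria:13, Esperanza:23, Fay:18, Giulia:17, Kofi:19, Priya:17, Wes:14, Zane:18.
The smallest farness is 13, for Daria, so Daria has the highest closeness.

Daria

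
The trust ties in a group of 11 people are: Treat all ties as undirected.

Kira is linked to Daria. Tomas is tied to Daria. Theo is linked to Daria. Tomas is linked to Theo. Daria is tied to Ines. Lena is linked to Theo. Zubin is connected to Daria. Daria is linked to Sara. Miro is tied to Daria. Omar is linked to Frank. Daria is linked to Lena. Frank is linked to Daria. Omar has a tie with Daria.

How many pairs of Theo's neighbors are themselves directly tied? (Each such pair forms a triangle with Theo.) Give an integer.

Theo's neighbors: Daria, Lena, and Tomas.
Neighbor pairs that are themselves tied: Theo–Daria–Lena; Theo–Daria–Tomas. Each forms one triangle with Theo, for 2 in total.

2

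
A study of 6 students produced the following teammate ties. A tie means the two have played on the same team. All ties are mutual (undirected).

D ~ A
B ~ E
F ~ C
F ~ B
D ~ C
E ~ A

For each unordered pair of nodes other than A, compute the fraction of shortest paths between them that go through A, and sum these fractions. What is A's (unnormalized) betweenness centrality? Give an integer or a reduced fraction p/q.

2

Pairs whose geodesics pass through A — D–B: 1/2; D–E: 1; C–E: 1/2.
All other pairs contribute 0.
Summing the contributions gives betweenness(A) = 2.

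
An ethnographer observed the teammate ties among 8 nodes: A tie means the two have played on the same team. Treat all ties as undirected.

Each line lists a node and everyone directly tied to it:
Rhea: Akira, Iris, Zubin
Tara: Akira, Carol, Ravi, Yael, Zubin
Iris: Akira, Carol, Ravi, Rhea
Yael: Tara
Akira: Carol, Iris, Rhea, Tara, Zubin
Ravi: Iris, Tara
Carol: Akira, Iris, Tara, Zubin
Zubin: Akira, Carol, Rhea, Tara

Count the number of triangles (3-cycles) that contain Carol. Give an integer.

4

Carol's neighbors: Akira, Iris, Tara, and Zubin.
Neighbor pairs that are themselves tied: Carol–Akira–Iris; Carol–Akira–Tara; Carol–Akira–Zubin; Carol–Tara–Zubin. Each forms one triangle with Carol, for 4 in total.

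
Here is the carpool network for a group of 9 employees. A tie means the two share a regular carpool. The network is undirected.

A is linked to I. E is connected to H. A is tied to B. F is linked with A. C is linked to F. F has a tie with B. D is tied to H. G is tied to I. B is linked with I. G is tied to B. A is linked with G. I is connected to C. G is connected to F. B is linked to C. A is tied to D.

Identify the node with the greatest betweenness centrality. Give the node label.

Unnormalized betweenness of each node: A:61/4, B:23/12, C:1/4, D:12, E:0, F:5/3, G:1/4, H:7, I:5/3.
A has the largest value, 61/4, making it the main broker — the node through which the most shortest paths run.

A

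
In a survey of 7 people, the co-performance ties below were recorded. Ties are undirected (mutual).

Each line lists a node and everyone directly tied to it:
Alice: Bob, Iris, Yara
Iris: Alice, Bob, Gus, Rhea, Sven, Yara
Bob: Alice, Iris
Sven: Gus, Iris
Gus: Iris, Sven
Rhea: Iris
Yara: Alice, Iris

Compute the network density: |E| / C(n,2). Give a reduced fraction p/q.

3/7

There are 9 edges and 7 nodes, so the maximum possible is C(7,2) = 21.
Density = 9/21 = 3/7.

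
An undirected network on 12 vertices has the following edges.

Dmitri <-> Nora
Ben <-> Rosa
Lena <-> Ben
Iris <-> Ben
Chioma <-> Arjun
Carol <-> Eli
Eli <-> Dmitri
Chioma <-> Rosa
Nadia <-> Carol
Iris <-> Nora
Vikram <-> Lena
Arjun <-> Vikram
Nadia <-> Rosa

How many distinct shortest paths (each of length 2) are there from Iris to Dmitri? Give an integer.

1

The shortest distance is 2, and the only length-2 path is Iris–Nora–Dmitri. So there is exactly 1 shortest path.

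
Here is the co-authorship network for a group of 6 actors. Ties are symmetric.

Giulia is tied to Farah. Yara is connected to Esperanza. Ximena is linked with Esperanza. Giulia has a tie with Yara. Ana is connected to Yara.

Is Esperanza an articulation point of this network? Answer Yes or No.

Yes

Removing Esperanza leaves {Ana, Farah, Giulia, and Yara} with no path to {Ximena}, so the network splits into 2 components. Esperanza is a cut vertex.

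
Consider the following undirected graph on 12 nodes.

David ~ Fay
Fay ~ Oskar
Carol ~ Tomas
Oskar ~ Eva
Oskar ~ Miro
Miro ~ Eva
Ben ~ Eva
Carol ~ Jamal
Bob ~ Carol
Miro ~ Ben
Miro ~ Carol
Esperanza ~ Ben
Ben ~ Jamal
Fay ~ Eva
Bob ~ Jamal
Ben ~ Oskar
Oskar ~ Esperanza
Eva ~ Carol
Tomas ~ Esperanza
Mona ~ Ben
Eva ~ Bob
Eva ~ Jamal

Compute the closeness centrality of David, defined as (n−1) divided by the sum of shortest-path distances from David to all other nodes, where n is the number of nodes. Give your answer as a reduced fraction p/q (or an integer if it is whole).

Distances from David: Ben:3, Bob:3, Carol:3, Esperanza:3, Eva:2, Fay:1, Jamal:3, Miro:3, Mona:4, Oskar:2, Tomas:4. Sum = 31.
n = 12, so closeness = 11/31.

11/31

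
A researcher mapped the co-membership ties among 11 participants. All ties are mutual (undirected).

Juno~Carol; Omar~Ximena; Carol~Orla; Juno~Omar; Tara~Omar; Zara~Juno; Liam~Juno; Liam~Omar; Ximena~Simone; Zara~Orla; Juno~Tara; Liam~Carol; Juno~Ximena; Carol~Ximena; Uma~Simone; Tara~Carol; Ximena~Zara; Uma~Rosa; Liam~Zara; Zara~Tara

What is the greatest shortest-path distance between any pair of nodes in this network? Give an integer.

Eccentricity of each node (its greatest distance to any other): Carol:4, Juno:4, Liam:5, Omar:4, Orla:5, Rosa:5, Simone:3, Tara:5, Uma:4, Ximena:3, Zara:4.
The maximum eccentricity is 5, realized for instance by the pair Orla–Rosa via Orla – Zara – Ximena – Simone – Uma – Rosa. So the diameter is 5.

5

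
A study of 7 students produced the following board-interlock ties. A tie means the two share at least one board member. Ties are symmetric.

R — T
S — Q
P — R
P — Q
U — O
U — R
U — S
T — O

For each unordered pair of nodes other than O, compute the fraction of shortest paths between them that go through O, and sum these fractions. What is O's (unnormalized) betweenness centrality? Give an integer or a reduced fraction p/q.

1

Pairs whose geodesics pass through O — S–T: 1/2; U–T: 1/2.
All other pairs contribute 0.
Summing the contributions gives betweenness(O) = 1.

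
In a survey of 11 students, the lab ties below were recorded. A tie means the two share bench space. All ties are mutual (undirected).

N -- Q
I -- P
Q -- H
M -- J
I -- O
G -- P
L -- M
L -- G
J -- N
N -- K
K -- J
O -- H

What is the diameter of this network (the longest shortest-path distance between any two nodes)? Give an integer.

Eccentricity of each node (its greatest distance to any other): G:5, H:5, I:5, J:5, K:5, L:5, M:5, N:5, O:5, P:5, Q:5.
The maximum eccentricity is 5, realized for instance by the pair I–J via I – P – G – L – M – J. So the diameter is 5.

5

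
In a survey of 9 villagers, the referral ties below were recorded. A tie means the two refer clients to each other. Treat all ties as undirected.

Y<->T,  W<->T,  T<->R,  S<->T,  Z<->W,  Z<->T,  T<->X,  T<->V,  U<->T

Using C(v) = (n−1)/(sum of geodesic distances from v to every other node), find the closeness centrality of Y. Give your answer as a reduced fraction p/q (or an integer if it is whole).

8/15

Distances from Y: R:2, S:2, T:1, U:2, V:2, W:2, X:2, Z:2. Sum = 15.
n = 9, so closeness = 8/15.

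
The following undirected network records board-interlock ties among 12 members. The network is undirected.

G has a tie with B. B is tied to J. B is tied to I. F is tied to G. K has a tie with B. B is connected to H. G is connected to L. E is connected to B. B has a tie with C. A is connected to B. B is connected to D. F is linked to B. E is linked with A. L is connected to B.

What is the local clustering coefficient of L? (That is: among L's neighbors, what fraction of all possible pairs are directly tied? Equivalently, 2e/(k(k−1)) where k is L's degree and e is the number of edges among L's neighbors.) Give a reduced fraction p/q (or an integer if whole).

L's neighbors: B and G (k = 2).
Possible neighbor pairs: C(2,2) = 1. Edges among them: B–G → e = 1.
Clustering(L) = 1/1.

1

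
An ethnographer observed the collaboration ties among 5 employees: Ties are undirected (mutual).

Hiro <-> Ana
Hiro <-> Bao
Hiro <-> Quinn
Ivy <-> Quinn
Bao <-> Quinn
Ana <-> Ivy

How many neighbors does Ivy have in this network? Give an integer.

Ivy is directly tied to Ana and Quinn. That is 2 neighbors, so the degree of Ivy is 2.

2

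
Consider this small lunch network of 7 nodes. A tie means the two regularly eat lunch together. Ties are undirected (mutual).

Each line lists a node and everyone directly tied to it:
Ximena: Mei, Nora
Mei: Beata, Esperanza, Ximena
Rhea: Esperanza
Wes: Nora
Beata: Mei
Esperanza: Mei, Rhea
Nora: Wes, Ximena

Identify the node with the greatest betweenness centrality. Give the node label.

Unnormalized betweenness of each node: Beata:0, Esperanza:5, Mei:11, Nora:5, Rhea:0, Wes:0, Ximena:8.
Mei has the largest value, 11, making it the main broker — the node through which the most shortest paths run.

Mei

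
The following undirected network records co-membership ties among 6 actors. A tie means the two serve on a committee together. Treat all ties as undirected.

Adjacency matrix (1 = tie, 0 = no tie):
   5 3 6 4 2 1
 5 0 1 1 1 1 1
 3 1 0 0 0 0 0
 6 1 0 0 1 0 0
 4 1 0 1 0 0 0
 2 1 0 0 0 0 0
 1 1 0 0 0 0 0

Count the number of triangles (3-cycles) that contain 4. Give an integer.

1

4's neighbors: 5 and 6.
Neighbor pairs that are themselves tied: 4–5–6. Each forms one triangle with 4, for 1 in total.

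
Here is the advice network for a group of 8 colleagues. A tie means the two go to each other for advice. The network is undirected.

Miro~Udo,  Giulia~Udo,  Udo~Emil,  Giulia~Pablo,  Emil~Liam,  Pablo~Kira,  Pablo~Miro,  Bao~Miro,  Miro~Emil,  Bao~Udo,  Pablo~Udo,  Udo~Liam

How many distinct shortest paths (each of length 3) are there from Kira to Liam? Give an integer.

The shortest distance is 3, and the only length-3 path is Kira–Pablo–Udo–Liam. So there is exactly 1 shortest path.

1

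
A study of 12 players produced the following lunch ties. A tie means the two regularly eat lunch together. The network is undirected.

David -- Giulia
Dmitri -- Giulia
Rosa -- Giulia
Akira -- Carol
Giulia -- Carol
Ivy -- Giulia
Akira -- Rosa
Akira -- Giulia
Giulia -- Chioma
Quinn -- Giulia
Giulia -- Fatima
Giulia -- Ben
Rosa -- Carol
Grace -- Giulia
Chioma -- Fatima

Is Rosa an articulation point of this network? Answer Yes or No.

Even without Rosa, every remaining node can still reach every other (the residual graph is connected), so Rosa is not a cut vertex.

No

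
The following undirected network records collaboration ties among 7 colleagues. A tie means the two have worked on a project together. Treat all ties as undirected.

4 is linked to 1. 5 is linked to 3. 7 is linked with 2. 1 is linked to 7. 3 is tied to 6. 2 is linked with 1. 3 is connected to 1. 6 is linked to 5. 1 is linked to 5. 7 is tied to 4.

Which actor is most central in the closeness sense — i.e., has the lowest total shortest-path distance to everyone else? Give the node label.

1

Farness (sum of distances to all others) for each node — 1:7, 2:11, 3:9, 4:11, 5:9, 6:13, 7:10.
The smallest farness is 7, for 1, so 1 has the highest closeness.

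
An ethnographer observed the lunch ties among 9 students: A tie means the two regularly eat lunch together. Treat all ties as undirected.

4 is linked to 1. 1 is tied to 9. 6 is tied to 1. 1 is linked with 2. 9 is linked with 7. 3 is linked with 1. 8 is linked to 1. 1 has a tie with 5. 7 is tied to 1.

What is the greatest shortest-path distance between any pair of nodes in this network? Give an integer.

2

Eccentricity of each node (its greatest distance to any other): 1:1, 2:2, 3:2, 4:2, 5:2, 6:2, 7:2, 8:2, 9:2.
The maximum eccentricity is 2, realized for instance by the pair 4–2 via 4 – 1 – 2. So the diameter is 2.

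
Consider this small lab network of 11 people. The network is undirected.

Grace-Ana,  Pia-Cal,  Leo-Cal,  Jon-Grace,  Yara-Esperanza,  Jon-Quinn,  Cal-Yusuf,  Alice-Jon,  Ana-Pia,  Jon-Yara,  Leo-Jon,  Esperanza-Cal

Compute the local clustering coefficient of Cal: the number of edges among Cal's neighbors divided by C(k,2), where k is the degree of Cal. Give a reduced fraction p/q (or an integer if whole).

Cal's neighbors: Esperanza, Leo, Pia, and Yusuf (k = 4).
Possible neighbor pairs: C(4,2) = 6. Edges among them: none → e = 0.
Clustering(Cal) = 0/6 = 0.

0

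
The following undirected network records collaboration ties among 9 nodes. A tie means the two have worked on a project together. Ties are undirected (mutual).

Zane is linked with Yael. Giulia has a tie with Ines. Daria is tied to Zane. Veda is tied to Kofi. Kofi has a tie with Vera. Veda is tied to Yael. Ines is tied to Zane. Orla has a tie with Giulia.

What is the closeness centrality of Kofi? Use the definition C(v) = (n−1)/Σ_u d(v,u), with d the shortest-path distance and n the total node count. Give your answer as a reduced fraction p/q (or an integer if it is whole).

Distances from Kofi: Daria:4, Giulia:5, Ines:4, Orla:6, Veda:1, Vera:1, Yael:2, Zane:3. Sum = 26.
n = 9, so closeness = 8/26 = 4/13.

4/13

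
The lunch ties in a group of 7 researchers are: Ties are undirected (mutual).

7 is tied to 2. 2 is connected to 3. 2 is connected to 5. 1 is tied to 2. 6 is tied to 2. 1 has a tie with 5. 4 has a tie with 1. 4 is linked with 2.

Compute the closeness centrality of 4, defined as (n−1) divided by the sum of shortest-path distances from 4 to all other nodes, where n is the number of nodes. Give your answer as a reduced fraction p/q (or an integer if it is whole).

3/5

Distances from 4: 1:1, 2:1, 3:2, 5:2, 6:2, 7:2. Sum = 10.
n = 7, so closeness = 6/10 = 3/5.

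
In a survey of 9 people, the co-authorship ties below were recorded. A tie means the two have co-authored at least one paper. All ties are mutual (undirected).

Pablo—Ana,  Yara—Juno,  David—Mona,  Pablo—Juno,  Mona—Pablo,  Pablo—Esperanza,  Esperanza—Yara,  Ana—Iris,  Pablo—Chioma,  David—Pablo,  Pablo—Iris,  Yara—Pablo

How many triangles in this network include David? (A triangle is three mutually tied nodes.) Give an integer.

David's neighbors: Mona and Pablo.
Neighbor pairs that are themselves tied: David–Mona–Pablo. Each forms one triangle with David, for 1 in total.

1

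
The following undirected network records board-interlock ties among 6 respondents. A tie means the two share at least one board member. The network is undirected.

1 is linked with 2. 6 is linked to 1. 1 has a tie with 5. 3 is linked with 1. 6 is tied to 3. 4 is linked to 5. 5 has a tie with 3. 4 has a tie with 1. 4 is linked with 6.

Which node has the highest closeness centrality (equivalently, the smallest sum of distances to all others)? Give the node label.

Farness (sum of distances to all others) for each node — 1:5, 2:9, 3:7, 4:7, 5:7, 6:7.
The smallest farness is 5, for 1, so 1 has the highest closeness.

1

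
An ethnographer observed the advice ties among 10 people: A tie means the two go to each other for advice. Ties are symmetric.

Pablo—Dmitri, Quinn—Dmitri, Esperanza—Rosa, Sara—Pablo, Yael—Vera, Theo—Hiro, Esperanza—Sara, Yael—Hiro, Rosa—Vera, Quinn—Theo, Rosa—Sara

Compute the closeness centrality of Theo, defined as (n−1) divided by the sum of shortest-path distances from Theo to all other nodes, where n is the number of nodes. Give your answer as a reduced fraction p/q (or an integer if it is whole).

9/25

Distances from Theo: Dmitri:2, Esperanza:5, Hiro:1, Pablo:3, Quinn:1, Rosa:4, Sara:4, Vera:3, Yael:2. Sum = 25.
n = 10, so closeness = 9/25.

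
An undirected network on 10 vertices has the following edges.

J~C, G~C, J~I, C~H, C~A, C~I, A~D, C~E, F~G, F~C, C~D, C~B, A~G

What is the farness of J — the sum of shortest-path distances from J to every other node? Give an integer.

Distances from J: A:2, B:2, C:1, D:2, E:2, F:2, G:2, H:2, I:1.
Sum = 2 + 2 + 1 + 2 + 2 + 2 + 2 + 2 + 1 = 16.

16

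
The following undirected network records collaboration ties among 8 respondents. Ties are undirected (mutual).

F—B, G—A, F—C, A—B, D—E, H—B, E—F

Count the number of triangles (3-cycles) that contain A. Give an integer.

0

A's neighbors are B and G, but none of them are tied to each other, so no triangle contains A.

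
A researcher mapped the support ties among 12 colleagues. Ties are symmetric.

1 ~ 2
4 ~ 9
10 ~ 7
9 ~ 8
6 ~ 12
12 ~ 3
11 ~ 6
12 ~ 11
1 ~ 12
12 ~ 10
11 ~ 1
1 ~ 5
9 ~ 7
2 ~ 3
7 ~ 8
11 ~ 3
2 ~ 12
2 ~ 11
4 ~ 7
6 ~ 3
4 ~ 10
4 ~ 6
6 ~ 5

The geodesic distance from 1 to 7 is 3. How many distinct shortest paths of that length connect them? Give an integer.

1

The shortest distance is 3, and the only length-3 path is 1–12–10–7. So there is exactly 1 shortest path.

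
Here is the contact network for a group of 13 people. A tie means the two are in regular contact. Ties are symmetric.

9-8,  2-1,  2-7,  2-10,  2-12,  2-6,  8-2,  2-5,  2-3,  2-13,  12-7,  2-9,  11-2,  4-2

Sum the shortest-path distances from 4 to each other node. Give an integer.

23

Distances from 4: 1:2, 2:1, 3:2, 5:2, 6:2, 7:2, 8:2, 9:2, 10:2, 11:2, 12:2, 13:2.
Sum = 2 + 1 + 2 + 2 + 2 + 2 + 2 + 2 + 2 + 2 + 2 + 2 = 23.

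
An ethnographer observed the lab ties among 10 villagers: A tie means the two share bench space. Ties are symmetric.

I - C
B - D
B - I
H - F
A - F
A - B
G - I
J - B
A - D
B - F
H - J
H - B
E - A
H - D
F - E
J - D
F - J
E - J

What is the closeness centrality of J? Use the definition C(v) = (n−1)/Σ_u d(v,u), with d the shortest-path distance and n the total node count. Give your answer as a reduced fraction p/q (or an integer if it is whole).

3/5

Distances from J: A:2, B:1, C:3, D:1, E:1, F:1, G:3, H:1, I:2. Sum = 15.
n = 10, so closeness = 9/15 = 3/5.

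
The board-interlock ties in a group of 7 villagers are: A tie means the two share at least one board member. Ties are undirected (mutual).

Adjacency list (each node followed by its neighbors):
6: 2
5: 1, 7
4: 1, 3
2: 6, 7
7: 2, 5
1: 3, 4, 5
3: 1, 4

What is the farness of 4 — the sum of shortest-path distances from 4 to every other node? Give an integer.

Distances from 4: 1:1, 2:4, 3:1, 5:2, 6:5, 7:3.
Sum = 1 + 4 + 1 + 2 + 5 + 3 = 16.

16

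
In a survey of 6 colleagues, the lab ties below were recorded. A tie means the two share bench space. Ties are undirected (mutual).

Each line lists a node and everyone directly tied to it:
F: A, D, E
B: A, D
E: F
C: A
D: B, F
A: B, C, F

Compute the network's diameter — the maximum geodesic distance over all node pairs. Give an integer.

3

Eccentricity of each node (its greatest distance to any other): A:2, B:3, C:3, D:3, E:3, F:2.
The maximum eccentricity is 3, realized for instance by the pair E–C via E – F – A – C. So the diameter is 3.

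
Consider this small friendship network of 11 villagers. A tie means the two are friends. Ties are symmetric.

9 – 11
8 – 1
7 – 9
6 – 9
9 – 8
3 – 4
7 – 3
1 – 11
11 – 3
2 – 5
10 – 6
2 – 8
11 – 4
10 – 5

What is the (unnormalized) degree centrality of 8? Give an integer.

8 is directly tied to 1, 2, and 9. That is 3 neighbors, so the degree of 8 is 3.

3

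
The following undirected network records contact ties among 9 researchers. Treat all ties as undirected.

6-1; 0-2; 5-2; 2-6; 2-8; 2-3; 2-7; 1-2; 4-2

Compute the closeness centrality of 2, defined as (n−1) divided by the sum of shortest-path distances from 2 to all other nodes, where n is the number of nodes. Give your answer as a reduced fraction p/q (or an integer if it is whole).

Distances from 2: 0:1, 1:1, 3:1, 4:1, 5:1, 6:1, 7:1, 8:1. Sum = 8.
n = 9, so closeness = 8/8 = 1.

1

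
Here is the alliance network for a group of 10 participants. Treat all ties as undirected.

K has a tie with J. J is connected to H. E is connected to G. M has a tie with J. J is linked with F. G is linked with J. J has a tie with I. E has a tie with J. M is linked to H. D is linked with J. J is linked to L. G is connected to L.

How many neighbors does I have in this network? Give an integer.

I is directly tied to J. That is 1 neighbor, so the degree of I is 1.

1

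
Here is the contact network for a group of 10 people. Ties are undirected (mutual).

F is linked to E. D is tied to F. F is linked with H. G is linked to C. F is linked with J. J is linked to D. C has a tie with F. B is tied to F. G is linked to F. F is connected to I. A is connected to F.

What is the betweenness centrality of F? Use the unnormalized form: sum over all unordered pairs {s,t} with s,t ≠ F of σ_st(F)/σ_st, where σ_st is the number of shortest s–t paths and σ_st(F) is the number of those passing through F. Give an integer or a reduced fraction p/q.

34

Pairs whose geodesics pass through F — H–C: 1; H–J: 1; H–I: 1; H–A: 1; H–D: 1; H–E: 1; H–G: 1; H–B: 1; C–J: 1; C–I: 1; C–A: 1; C–D: 1; C–E: 1; C–B: 1 … (+20 more pairs).
All other pairs contribute 0.
Summing the contributions gives betweenness(F) = 34.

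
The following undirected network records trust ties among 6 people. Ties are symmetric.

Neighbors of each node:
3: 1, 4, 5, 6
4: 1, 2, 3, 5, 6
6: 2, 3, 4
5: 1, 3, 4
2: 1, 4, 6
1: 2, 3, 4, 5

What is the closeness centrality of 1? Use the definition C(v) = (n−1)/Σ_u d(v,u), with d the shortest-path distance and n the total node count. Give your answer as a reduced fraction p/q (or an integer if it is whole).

5/6

Distances from 1: 2:1, 3:1, 4:1, 5:1, 6:2. Sum = 6.
n = 6, so closeness = 5/6.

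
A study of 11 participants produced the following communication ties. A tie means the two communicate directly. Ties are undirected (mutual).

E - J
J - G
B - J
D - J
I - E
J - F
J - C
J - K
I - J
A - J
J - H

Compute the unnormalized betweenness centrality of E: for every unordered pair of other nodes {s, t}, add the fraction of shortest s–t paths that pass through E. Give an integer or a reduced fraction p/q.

0

No shortest path between any pair of other nodes passes through E.
Summing the contributions gives betweenness(E) = 0.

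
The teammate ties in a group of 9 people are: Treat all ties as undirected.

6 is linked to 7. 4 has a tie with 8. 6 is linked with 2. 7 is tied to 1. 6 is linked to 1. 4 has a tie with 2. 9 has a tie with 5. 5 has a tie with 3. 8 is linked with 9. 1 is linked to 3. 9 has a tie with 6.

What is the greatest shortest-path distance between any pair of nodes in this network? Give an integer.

4

Eccentricity of each node (its greatest distance to any other): 1:3, 2:3, 3:4, 4:4, 5:3, 6:2, 7:3, 8:3, 9:2.
The maximum eccentricity is 4, realized for instance by the pair 3–4 via 3 – 5 – 9 – 8 – 4. So the diameter is 4.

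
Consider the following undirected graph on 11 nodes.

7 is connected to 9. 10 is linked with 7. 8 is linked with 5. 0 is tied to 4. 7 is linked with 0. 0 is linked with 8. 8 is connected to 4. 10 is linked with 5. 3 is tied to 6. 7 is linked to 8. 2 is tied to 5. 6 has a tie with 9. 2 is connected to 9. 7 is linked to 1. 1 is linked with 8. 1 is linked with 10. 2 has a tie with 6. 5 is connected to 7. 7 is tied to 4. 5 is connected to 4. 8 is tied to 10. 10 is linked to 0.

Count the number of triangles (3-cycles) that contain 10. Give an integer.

7

10's neighbors: 0, 1, 5, 7, and 8.
Neighbor pairs that are themselves tied: 10–0–7; 10–0–8; 10–1–7; 10–1–8; 10–5–7; 10–5–8; 10–7–8. Each forms one triangle with 10, for 7 in total.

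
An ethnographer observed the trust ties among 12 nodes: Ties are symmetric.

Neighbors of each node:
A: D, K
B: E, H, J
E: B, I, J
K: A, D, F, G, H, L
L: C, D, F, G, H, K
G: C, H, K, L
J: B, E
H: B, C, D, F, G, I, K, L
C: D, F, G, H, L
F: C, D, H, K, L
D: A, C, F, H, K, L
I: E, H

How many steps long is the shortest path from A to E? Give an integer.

4

One shortest route is A – K – H – B – E, which uses 4 edges, and at distance 3 from A we only reach {B, I}, which does not include E. So d(A,E) = 4.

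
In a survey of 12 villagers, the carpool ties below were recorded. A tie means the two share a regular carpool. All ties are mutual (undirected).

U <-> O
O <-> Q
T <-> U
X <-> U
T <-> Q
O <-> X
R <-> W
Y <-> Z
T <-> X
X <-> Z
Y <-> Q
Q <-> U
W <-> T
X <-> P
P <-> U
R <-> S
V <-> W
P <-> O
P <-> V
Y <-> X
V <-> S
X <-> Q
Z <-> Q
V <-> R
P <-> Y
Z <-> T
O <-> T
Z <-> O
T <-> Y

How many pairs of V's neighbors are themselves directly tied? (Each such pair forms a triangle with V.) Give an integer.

V's neighbors: P, R, S, and W.
Neighbor pairs that are themselves tied: V–R–S; V–R–W. Each forms one triangle with V, for 2 in total.

2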